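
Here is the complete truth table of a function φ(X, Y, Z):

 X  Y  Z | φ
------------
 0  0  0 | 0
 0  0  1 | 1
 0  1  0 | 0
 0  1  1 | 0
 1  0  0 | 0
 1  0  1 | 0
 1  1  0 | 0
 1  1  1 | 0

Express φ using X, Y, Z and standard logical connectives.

φ is 1 on exactly one input, (0,0,1), whose minterm is ¬X·¬Y·Z. So φ is just that conjunction.

φ(X, Y, Z) = (NOT X AND NOT Y) AND Z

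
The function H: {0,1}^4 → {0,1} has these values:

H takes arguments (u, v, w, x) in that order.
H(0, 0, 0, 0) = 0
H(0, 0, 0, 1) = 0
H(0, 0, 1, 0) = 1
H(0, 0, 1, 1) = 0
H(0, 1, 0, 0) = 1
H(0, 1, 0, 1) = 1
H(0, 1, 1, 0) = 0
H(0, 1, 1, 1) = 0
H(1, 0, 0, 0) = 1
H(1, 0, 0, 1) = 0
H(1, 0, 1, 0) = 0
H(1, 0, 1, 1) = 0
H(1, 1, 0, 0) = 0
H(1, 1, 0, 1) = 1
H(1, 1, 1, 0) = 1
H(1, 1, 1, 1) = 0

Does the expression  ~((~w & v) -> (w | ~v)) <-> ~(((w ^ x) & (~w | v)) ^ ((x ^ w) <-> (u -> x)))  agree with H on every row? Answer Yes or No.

Yes

Test each input against both H and the formula:
  u=0, v=0, w=0, x=0: formula gives 0, H = 0 ✓
  u=0, v=0, w=0, x=1: formula gives 0, H = 0 ✓
  u=0, v=0, w=1, x=0: formula gives 1, H = 1 ✓
  u=0, v=0, w=1, x=1: formula gives 0, H = 0 ✓
  … (the remaining 12 rows also agree.)
All 16 rows match — the expression computes H exactly.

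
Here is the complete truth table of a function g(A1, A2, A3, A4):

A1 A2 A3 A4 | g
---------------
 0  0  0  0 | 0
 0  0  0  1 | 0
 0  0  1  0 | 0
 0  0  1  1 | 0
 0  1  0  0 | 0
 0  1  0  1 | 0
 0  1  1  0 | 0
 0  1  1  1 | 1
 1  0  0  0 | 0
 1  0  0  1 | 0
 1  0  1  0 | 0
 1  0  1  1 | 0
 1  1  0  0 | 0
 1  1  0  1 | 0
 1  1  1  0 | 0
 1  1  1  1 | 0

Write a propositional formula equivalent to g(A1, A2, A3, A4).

Only row (0,1,1,1) gives 1. That row's minterm ¬A1·A2·A3·A4 is g directly.

g(A1, A2, A3, A4) = ((~A1 & A2) & A3) & A4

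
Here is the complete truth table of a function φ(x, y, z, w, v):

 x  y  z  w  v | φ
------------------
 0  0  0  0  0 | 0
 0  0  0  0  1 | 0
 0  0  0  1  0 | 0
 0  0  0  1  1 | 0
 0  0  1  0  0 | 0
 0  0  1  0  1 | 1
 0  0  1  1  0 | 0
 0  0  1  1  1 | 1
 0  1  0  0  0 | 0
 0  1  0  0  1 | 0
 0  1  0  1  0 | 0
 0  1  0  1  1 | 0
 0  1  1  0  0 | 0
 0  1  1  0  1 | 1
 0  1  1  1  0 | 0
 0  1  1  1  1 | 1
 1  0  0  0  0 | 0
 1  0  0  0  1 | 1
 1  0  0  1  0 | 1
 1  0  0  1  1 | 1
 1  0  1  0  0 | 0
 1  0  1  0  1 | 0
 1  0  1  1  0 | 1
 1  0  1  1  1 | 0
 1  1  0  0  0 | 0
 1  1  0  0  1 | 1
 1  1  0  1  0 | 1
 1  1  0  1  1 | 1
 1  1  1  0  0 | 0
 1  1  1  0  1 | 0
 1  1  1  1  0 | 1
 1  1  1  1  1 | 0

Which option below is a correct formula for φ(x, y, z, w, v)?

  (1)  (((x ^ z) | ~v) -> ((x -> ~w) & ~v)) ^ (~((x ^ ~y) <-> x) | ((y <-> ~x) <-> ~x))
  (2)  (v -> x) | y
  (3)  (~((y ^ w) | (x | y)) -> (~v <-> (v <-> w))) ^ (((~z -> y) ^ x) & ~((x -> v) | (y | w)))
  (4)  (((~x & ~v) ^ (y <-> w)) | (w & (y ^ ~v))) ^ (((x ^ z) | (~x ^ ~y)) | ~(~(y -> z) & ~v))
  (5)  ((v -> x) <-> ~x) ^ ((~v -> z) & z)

1

(2) disagrees with φ on (0,0,0,0,0) (formula → 1, table → 0); rule it out.
(3) disagrees with φ on (0,0,0,0,0) (formula → 1, table → 0); rule it out.
(4) disagrees with φ on (0,0,0,0,0) (formula → 1, table → 0); rule it out.
(5) disagrees with φ on (0,0,0,0,0) (formula → 1, table → 0); rule it out.
That leaves (1). Evaluating it on every row reproduces the table of φ exactly.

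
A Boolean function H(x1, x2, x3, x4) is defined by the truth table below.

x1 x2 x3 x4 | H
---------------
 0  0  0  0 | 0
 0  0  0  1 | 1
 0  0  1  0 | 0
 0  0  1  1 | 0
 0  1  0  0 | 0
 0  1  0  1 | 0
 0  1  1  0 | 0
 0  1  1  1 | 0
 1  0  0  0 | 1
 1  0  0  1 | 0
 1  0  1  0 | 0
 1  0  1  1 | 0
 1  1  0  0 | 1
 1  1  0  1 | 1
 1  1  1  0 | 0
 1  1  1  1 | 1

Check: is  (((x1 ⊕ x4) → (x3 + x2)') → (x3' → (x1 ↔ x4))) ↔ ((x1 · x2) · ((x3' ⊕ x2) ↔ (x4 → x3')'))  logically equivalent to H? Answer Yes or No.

Test each input against both H and the formula:
  x1=0, x2=0, x3=0, x4=0: formula gives 0, H = 0 ✓
  x1=0, x2=0, x3=0, x4=1: formula gives 1, H = 1 ✓
  x1=0, x2=0, x3=1, x4=0: formula gives 0, H = 0 ✓
  x1=0, x2=0, x3=1, x4=1: formula gives 0, H = 0 ✓
  …and likewise for the remaining 12 rows.
No disagreement on any input; they are logically equivalent.

Yes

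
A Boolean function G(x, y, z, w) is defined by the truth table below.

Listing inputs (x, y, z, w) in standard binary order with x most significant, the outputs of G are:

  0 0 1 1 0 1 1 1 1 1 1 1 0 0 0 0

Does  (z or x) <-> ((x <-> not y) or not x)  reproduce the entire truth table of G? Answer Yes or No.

No

Check the formula against G row by row:
  x=0, y=0, z=0, w=0: formula gives 0, G = 0 ✓
  x=0, y=0, z=0, w=1: formula gives 0, G = 0 ✓
  x=0, y=0, z=1, w=0: formula gives 1, G = 1 ✓
  x=0, y=0, z=1, w=1: formula gives 1, G = 1 ✓
  …
  x=0, y=1, z=0, w=1: formula gives 0, but G = 1 ✗
Row (0,1,0,1) is a counterexample, so the formula is not equivalent to G.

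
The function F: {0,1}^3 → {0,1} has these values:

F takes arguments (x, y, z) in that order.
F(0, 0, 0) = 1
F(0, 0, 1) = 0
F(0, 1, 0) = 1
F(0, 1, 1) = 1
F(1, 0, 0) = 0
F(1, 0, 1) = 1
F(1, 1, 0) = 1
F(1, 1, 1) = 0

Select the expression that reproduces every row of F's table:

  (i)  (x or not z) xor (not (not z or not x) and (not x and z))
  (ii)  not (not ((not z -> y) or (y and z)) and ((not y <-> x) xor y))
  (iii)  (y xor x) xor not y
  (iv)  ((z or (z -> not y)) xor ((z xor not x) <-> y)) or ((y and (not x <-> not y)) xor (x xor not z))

(i) fails at (0,1,1): the formula yields 0, F is 1.
(ii) fails at (0,0,1): the formula yields 1, F is 0.
(iii) fails at (0,0,1): the formula yields 1, F is 0.
(iv) is the remaining candidate, and it agrees with F on all 8 inputs.

iv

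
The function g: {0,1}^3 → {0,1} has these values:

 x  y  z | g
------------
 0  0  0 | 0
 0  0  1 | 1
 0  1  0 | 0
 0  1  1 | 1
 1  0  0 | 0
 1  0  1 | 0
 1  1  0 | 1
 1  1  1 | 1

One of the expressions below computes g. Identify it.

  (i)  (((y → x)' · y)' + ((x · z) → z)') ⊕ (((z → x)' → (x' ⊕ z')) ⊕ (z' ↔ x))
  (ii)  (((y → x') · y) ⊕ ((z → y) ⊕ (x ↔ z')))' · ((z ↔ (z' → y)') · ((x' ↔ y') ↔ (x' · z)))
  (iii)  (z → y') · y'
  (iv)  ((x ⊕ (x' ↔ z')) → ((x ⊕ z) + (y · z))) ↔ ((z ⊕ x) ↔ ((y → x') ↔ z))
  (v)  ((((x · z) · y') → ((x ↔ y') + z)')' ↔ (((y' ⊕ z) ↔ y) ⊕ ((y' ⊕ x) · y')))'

iv

(i) fails at (0,1,0): the formula yields 1, g is 0.
(ii) fails at (0,0,1): the formula yields 0, g is 1.
(iii) fails at (0,0,0): the formula yields 1, g is 0.
(v) fails at (0,0,0): the formula yields 1, g is 0.
(iv) is the remaining candidate, and it agrees with g on all 8 inputs.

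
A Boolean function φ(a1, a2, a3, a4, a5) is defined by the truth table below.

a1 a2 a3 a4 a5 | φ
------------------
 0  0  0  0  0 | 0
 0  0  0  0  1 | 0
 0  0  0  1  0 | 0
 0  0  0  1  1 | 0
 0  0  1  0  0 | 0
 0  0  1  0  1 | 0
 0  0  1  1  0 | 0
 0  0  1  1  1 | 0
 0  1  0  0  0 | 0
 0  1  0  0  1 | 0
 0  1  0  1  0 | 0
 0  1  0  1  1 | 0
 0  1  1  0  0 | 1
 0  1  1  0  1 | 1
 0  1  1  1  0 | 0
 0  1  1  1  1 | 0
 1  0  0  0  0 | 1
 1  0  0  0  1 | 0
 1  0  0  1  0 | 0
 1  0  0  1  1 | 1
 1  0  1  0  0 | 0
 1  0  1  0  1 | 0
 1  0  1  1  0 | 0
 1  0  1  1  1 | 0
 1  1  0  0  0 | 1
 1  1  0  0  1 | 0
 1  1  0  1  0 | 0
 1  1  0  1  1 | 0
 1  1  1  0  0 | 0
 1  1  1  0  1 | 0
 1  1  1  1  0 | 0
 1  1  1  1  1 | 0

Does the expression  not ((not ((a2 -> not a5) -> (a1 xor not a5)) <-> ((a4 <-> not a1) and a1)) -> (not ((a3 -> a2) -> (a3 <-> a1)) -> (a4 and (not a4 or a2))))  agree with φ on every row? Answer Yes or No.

Yes

Test each input against both φ and the formula:
  a1=0, a2=0, a3=0, a4=0, a5=0: formula gives 0, φ = 0 ✓
  a1=0, a2=0, a3=0, a4=0, a5=1: formula gives 0, φ = 0 ✓
  a1=0, a2=0, a3=0, a4=1, a5=0: formula gives 0, φ = 0 ✓
  a1=0, a2=0, a3=0, a4=1, a5=1: formula gives 0, φ = 0 ✓
  …and likewise for the remaining 28 rows.
No disagreement on any input; they are logically equivalent.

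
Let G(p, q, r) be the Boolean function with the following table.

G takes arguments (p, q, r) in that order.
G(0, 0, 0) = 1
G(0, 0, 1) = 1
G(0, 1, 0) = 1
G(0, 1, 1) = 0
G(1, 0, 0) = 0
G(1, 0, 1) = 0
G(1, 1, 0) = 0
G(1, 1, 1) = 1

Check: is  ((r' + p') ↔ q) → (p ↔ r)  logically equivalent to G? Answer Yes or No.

Test each input against both G and the formula:
  p=0, q=0, r=0: formula gives 1, G = 1 ✓
  p=0, q=0, r=1: formula gives 1, G = 1 ✓
  p=0, q=1, r=0: formula gives 1, G = 1 ✓
  p=0, q=1, r=1: formula gives 0, G = 0 ✓
  p=1, q=0, r=0: formula gives 1, but G = 0 ✗
A single disagreement suffices: at (1,0,0) they differ, so the formula does not compute G.

No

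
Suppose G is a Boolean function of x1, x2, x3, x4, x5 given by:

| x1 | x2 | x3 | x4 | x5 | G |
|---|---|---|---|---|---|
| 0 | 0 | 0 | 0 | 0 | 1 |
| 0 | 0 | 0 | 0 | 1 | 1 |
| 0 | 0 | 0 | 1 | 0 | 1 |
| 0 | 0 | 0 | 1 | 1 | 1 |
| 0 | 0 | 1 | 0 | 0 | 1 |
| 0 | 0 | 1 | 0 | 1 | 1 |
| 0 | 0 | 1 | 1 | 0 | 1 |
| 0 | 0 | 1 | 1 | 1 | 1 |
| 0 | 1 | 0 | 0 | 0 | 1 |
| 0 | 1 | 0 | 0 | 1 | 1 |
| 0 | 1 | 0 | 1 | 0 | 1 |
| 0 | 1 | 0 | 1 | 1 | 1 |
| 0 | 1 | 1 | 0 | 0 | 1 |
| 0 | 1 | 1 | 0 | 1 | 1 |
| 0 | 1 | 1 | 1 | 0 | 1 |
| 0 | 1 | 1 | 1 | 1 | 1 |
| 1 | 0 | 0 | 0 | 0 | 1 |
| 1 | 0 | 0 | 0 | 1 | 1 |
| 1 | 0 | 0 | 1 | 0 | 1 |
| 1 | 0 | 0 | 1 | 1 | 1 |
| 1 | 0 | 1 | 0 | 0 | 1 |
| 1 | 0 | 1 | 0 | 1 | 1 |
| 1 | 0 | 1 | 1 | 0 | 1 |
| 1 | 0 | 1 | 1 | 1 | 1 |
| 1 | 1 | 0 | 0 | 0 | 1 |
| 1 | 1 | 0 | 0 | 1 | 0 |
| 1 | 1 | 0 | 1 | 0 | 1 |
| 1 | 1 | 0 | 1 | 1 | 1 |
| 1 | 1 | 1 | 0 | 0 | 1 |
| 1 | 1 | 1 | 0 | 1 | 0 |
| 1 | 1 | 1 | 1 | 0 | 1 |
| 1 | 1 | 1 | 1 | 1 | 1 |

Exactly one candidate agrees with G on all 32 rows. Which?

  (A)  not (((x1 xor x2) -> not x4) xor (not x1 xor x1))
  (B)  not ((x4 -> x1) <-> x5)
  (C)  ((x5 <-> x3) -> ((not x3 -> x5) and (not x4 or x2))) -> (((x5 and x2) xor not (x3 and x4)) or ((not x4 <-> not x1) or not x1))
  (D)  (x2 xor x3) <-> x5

(A) disagrees with G on (0,1,0,1,0) (formula → 0, table → 1); rule it out.
(B) disagrees with G on (0,0,0,0,1) (formula → 0, table → 1); rule it out.
(D) disagrees with G on (0,0,0,0,1) (formula → 0, table → 1); rule it out.
(C) is the remaining candidate, and it agrees with G on all 32 inputs.

C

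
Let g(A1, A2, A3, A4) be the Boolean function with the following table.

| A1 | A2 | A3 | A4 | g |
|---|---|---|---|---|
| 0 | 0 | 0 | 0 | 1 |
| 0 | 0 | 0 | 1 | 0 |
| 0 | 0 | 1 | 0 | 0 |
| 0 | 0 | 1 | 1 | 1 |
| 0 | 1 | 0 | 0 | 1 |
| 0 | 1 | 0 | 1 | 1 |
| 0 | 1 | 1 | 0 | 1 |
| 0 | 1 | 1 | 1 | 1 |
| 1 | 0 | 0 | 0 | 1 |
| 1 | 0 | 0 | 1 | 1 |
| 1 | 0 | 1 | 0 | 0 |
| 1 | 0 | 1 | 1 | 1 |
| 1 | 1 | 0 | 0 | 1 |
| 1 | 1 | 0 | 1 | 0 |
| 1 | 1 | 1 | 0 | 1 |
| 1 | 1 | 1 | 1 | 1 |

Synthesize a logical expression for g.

g(A1, A2, A3, A4) = NOT ((((((NOT A1 AND NOT A2) AND NOT A3) AND A4) OR (((NOT A1 AND NOT A2) AND A3) AND NOT A4)) OR (((A1 AND NOT A2) AND A3) AND NOT A4)) OR (((A1 AND A2) AND NOT A3) AND A4))

The 0-rows are (0,0,0,1), (0,0,1,0), (1,0,1,0), (1,1,0,1). Take each as a conjunction (¬A1·¬A2·¬A3·A4, ¬A1·¬A2·A3·¬A4, A1·¬A2·A3·¬A4, A1·A2·¬A3·A4), form their disjunction, and complement — that gives a formula that is 1 everywhere g is.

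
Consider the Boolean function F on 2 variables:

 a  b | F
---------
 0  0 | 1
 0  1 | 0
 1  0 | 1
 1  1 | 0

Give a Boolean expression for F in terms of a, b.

The output is the negation of b.

F(a, b) = NOT b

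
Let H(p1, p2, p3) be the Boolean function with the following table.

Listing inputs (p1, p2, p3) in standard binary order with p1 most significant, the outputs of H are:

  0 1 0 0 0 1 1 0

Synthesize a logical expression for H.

H(p1, p2, p3) = (((~p1 & ~p2) & p3) | ((p1 & ~p2) & p3)) | ((p1 & p2) & ~p3)

H=1 on 3 inputs: (0,0,1), (1,0,1), (1,1,0). Reading each as a conjunction of literals (¬p1·¬p2·p3, p1·¬p2·p3, p1·p2·¬p3) and taking the OR gives the canonical DNF.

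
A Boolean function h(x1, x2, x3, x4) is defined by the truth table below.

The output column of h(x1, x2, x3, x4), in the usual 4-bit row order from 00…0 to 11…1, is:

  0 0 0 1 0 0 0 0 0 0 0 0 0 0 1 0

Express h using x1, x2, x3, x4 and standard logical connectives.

The 1-rows are (0,0,1,1), (1,1,1,0). Each contributes one minterm — ¬x1·¬x2·x3·x4; x1·x2·x3·¬x4 — and their disjunction is a sum-of-products form of h.

h(x1, x2, x3, x4) = (((¬x1 ∧ ¬x2) ∧ x3) ∧ x4) ∨ (((x1 ∧ x2) ∧ x3) ∧ ¬x4)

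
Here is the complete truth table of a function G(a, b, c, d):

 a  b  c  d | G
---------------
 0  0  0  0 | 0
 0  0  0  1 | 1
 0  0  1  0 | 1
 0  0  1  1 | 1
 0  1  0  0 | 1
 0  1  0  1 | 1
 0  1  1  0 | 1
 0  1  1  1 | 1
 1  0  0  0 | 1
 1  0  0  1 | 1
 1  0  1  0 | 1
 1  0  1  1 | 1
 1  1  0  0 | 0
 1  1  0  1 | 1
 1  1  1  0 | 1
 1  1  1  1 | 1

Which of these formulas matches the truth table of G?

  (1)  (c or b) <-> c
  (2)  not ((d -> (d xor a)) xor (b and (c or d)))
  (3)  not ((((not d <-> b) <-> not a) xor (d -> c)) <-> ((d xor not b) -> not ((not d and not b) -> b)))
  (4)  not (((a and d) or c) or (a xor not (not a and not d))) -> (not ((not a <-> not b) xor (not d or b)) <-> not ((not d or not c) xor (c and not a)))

4

(1) fails at (0,0,0,0): the formula yields 1, G is 0.
(2) fails at (0,0,0,1): the formula yields 0, G is 1.
(3) fails at (0,0,0,1): the formula yields 0, G is 1.
That leaves (4). Evaluating it on every row reproduces the table of G exactly.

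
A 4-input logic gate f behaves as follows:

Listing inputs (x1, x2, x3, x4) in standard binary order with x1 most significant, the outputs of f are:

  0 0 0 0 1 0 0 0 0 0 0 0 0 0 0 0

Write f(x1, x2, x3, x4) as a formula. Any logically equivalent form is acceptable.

f(x1, x2, x3, x4) = ((¬x1 ∧ x2) ∧ ¬x3) ∧ ¬x4

Only row (0,1,0,0) gives 1. That row's minterm ¬x1·x2·¬x3·¬x4 is f directly.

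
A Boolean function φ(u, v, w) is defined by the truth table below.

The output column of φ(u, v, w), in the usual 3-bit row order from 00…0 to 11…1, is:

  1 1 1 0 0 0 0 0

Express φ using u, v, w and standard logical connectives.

The 1-rows are (0,0,0), (0,0,1), (0,1,0). Each contributes one minterm — ¬u·¬v·¬w; ¬u·¬v·w; ¬u·v·¬w — and their disjunction is a sum-of-products form of φ.

φ(u, v, w) = (((not u and not v) and not w) or ((not u and not v) and w)) or ((not u and v) and not w)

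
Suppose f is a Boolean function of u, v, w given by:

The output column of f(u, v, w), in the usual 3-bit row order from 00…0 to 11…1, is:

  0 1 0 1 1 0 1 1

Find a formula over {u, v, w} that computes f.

f is 0 on only 3 rows — (0,0,0), (0,1,0), (1,0,1). Writing each as a minterm (¬u·¬v·¬w, ¬u·v·¬w, u·¬v·w) and OR-ing them characterizes exactly where f=0, so f is the negation of that disjunction.

f(u, v, w) = not ((((not u and not v) and not w) or ((not u and v) and not w)) or ((u and not v) and w))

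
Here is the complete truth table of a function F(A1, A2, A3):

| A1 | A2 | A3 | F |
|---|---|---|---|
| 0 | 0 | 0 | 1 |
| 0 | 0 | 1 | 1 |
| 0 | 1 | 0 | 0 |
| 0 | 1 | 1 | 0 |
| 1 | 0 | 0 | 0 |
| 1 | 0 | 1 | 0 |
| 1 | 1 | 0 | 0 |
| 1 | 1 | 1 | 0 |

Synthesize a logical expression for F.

F(A1, A2, A3) = ((¬A1 ∧ ¬A2) ∧ ¬A3) ∨ ((¬A1 ∧ ¬A2) ∧ A3)

The 1-rows are (0,0,0), (0,0,1). Each contributes one minterm — ¬A1·¬A2·¬A3; ¬A1·¬A2·A3 — and their disjunction is a sum-of-products form of F.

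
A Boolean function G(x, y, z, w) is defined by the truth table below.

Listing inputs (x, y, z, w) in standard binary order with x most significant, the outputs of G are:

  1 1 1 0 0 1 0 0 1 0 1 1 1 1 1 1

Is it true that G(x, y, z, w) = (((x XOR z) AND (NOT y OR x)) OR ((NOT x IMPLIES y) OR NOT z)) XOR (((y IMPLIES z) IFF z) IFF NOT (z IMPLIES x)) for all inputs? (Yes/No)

No

Evaluate (((x XOR z) AND (NOT y OR x)) OR ((NOT x IMPLIES y) OR NOT z)) XOR (((y IMPLIES z) IFF z) IFF NOT (z IMPLIES x)) on each row and compare to G:
  x=0, y=0, z=0, w=0: formula gives 0, but G = 1 ✗
Row (0,0,0,0) is a counterexample, so the formula is not equivalent to G.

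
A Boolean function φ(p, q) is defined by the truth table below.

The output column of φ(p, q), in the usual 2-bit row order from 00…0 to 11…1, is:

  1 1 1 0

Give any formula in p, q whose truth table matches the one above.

φ(p, q) = ~(p & q)

The output is 0 only when every input is 1 — NAND of all inputs.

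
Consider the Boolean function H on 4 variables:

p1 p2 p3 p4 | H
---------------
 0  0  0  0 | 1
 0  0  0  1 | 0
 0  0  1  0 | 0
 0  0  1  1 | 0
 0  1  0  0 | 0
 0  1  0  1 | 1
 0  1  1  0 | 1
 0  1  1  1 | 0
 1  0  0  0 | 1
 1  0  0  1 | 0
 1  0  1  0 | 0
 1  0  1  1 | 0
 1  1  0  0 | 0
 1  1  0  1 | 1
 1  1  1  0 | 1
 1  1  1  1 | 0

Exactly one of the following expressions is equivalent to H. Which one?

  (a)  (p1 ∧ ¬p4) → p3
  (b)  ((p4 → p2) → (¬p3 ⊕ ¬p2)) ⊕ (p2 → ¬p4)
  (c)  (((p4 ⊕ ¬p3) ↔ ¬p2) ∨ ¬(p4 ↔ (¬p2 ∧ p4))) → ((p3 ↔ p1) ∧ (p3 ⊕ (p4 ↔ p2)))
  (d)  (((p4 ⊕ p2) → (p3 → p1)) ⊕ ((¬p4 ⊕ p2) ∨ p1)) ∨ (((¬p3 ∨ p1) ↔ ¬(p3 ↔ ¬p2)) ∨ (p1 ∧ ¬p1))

b

(a) fails at (0,0,0,1): the formula yields 1, H is 0.
(c) fails at (0,0,0,1): the formula yields 1, H is 0.
(d) fails at (0,0,0,1): the formula yields 1, H is 0.
Only (b) survives; checking it on all 16 rows confirms it matches H.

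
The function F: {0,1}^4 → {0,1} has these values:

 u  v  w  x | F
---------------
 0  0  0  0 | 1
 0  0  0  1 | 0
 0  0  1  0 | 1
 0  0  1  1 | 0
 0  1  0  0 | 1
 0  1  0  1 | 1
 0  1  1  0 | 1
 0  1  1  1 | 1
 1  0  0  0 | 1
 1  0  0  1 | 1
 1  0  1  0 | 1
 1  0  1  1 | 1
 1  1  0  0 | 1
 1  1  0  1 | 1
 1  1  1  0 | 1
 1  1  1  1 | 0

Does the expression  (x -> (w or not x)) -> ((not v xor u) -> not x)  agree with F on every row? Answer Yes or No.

Evaluate (x -> (w or not x)) -> ((not v xor u) -> not x) on each row and compare to F:
  u=0, v=0, w=0, x=0: formula gives 1, F = 1 ✓
  u=0, v=0, w=0, x=1: formula gives 1, but F = 0 ✗
Since they disagree at (0,0,0,1), the expression is not a correct formula for F.

No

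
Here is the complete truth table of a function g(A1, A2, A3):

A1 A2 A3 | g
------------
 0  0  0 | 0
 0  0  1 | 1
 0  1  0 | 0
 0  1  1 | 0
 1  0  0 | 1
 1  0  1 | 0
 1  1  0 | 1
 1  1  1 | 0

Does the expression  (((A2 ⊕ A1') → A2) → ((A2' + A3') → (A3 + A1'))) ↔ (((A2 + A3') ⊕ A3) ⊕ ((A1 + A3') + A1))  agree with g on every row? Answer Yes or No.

No

Check the formula against g row by row:
  A1=0, A2=0, A3=0: formula gives 0, g = 0 ✓
  A1=0, A2=0, A3=1: formula gives 1, g = 1 ✓
  A1=0, A2=1, A3=0: formula gives 0, g = 0 ✓
  A1=0, A2=1, A3=1: formula gives 0, g = 0 ✓
  A1=1, A2=0, A3=0: formula gives 1, g = 1 ✓
  …
  A1=1, A2=1, A3=1: formula gives 1, but g = 0 ✗
Row (1,1,1) is a counterexample, so the formula is not equivalent to g.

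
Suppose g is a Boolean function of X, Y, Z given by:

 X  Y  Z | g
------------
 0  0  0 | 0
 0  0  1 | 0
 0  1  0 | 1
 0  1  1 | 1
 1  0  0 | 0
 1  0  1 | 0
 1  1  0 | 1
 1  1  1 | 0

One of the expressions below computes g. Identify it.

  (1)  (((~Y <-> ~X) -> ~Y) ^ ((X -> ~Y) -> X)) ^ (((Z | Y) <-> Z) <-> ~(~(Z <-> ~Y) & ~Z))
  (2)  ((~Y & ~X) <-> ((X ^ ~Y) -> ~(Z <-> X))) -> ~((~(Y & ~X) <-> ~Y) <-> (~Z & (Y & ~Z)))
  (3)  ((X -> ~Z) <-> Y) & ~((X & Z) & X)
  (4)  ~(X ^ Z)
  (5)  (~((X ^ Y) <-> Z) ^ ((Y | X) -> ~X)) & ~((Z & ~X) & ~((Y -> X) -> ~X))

(1): at (0,0,0) it gives 1, but g = 0 — eliminated.
(2): at (0,0,0) it gives 1, but g = 0 — eliminated.
(4): at (0,0,0) it gives 1, but g = 0 — eliminated.
(5): at (0,0,0) it gives 1, but g = 0 — eliminated.
That leaves (3). Evaluating it on every row reproduces the table of g exactly.

3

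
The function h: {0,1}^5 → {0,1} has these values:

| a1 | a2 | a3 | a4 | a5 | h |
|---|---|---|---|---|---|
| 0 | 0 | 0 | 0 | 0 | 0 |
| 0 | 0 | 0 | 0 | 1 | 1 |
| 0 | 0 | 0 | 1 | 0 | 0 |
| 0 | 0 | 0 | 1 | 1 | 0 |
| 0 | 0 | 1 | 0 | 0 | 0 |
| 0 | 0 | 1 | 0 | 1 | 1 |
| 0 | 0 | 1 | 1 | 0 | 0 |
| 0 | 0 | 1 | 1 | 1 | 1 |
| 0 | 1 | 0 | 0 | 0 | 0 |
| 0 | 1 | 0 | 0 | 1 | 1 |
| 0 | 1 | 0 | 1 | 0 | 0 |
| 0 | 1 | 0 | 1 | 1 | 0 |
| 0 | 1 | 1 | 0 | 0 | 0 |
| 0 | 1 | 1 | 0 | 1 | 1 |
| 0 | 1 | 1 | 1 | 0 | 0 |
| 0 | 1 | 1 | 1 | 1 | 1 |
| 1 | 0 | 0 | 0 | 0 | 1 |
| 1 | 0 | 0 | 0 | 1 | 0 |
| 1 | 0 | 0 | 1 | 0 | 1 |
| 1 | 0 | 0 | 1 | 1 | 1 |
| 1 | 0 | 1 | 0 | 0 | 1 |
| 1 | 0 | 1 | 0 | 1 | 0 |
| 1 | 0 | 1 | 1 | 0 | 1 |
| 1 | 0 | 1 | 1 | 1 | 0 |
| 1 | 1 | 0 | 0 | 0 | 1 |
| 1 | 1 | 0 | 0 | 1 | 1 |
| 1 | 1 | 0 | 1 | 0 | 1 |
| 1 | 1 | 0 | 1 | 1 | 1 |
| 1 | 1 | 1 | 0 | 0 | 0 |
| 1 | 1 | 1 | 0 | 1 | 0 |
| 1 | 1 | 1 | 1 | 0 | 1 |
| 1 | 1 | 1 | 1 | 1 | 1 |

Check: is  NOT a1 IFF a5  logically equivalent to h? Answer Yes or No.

Test each input against both h and the formula:
  a1=0, a2=0, a3=0, a4=0, a5=0: formula gives 0, h = 0 ✓
  a1=0, a2=0, a3=0, a4=0, a5=1: formula gives 1, h = 1 ✓
  a1=0, a2=0, a3=0, a4=1, a5=0: formula gives 0, h = 0 ✓
  a1=0, a2=0, a3=0, a4=1, a5=1: formula gives 1, but h = 0 ✗
A single disagreement suffices: at (0,0,0,1,1) they differ, so the formula does not compute h.

No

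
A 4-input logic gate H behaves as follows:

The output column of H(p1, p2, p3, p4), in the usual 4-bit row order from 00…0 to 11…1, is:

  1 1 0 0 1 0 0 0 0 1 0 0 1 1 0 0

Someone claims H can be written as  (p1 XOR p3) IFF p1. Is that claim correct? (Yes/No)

Test each input against both H and the formula:
  p1=0, p2=0, p3=0, p4=0: formula gives 1, H = 1 ✓
  p1=0, p2=0, p3=0, p4=1: formula gives 1, H = 1 ✓
  p1=0, p2=0, p3=1, p4=0: formula gives 0, H = 0 ✓
  p1=0, p2=0, p3=1, p4=1: formula gives 0, H = 0 ✓
  …
  p1=0, p2=1, p3=0, p4=1: formula gives 1, but H = 0 ✗
A single disagreement suffices: at (0,1,0,1) they differ, so the formula does not compute H.

No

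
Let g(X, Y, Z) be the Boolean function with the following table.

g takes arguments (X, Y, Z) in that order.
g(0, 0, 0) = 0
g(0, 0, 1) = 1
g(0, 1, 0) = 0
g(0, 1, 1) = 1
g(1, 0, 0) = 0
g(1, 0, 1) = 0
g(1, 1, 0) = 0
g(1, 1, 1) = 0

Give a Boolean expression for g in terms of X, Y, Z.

The 1-rows are (0,0,1), (0,1,1). Each contributes one minterm — ¬X·¬Y·Z; ¬X·Y·Z — and their disjunction is a sum-of-products form of g.

g(X, Y, Z) = ((not X and not Y) and Z) or ((not X and Y) and Z)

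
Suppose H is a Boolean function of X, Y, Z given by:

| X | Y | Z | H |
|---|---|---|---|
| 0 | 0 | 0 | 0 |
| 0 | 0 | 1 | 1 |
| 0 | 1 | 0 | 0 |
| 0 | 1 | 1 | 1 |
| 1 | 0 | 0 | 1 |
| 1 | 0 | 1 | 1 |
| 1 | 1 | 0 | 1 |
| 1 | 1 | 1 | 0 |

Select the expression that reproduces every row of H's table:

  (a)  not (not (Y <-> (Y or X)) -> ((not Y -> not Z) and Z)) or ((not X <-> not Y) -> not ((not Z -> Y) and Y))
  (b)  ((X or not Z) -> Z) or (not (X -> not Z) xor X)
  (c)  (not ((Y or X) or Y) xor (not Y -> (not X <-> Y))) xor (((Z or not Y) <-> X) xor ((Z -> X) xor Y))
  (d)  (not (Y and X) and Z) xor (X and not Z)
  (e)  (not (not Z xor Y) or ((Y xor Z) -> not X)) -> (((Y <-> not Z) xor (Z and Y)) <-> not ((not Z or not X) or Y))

d

(a): at (0,0,0) it gives 1, but H = 0 — eliminated.
(b): at (1,1,1) it gives 1, but H = 0 — eliminated.
(c): at (0,1,1) it gives 0, but H = 1 — eliminated.
(e): at (0,0,0) it gives 1, but H = 0 — eliminated.
Only (d) survives; checking it on all 8 rows confirms it matches H.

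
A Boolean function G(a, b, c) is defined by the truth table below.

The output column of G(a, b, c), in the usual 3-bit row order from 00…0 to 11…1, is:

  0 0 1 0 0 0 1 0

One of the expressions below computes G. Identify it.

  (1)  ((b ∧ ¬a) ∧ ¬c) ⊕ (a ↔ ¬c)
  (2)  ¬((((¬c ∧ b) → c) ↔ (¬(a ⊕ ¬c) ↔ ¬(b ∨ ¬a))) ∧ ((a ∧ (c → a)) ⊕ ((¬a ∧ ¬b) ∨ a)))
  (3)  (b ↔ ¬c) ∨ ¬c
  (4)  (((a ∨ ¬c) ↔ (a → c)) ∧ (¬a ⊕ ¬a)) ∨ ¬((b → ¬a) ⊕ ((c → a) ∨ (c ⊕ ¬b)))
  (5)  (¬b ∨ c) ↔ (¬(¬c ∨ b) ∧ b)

(1): at (0,0,1) it gives 1, but G = 0 — eliminated.
(2): at (0,0,1) it gives 1, but G = 0 — eliminated.
(3): at (0,0,0) it gives 1, but G = 0 — eliminated.
(4): at (0,0,0) it gives 1, but G = 0 — eliminated.
That leaves (5). Evaluating it on every row reproduces the table of G exactly.

5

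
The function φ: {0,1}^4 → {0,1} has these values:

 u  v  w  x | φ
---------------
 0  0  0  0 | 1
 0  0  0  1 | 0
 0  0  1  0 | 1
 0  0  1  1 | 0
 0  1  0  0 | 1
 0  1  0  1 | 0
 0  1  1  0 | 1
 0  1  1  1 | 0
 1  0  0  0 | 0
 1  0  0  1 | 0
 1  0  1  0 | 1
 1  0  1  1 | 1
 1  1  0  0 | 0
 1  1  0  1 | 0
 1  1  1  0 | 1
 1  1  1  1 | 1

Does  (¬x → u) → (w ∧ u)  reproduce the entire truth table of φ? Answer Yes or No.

Check the formula against φ row by row:
  u=0, v=0, w=0, x=0: formula gives 1, φ = 1 ✓
  u=0, v=0, w=0, x=1: formula gives 0, φ = 0 ✓
  u=0, v=0, w=1, x=0: formula gives 1, φ = 1 ✓
  u=0, v=0, w=1, x=1: formula gives 0, φ = 0 ✓
  …and likewise for the remaining 12 rows.
All 16 rows match — the expression computes φ exactly.

Yes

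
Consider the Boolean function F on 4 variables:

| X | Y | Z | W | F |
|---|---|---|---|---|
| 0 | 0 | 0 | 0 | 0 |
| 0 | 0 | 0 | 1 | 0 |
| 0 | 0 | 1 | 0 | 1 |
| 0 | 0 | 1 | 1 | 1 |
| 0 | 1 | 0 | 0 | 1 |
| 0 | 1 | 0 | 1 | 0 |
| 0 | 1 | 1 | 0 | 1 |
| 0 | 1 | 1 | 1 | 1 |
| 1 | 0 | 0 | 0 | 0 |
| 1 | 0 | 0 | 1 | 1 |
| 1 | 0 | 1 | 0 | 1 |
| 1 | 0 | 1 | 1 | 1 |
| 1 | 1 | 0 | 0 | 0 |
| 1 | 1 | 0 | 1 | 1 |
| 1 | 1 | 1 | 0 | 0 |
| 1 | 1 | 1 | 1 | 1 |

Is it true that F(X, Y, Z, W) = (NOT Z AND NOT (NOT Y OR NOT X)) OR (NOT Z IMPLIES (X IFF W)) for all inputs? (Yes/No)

Check the formula against F row by row:
  X=0, Y=0, Z=0, W=0: formula gives 1, but F = 0 ✗
Row (0,0,0,0) is a counterexample, so the formula is not equivalent to F.

No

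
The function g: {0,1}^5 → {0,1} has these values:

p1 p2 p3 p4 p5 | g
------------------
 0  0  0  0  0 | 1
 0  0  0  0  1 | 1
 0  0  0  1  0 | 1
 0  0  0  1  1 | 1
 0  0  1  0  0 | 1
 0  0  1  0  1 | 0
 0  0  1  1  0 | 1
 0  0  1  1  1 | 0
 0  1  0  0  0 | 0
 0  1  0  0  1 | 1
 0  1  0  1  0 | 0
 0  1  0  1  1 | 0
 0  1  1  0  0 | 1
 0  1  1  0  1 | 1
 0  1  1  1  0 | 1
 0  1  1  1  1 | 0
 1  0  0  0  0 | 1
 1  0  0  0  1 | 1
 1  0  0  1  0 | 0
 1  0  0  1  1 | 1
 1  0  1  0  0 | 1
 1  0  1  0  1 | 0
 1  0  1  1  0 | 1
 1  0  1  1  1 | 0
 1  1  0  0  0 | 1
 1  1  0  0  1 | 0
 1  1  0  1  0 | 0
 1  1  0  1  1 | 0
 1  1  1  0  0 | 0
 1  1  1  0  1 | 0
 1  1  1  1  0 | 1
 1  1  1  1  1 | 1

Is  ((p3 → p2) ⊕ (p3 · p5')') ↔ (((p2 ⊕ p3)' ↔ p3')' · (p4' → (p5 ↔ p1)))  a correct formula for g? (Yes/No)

No

Evaluate ((p3 → p2) ⊕ (p3 · p5')') ↔ (((p2 ⊕ p3)' ↔ p3')' · (p4' → (p5 ↔ p1))) on each row and compare to g:
  p1=0, p2=0, p3=0, p4=0, p5=0: formula gives 1, g = 1 ✓
  p1=0, p2=0, p3=0, p4=0, p5=1: formula gives 1, g = 1 ✓
  p1=0, p2=0, p3=0, p4=1, p5=0: formula gives 1, g = 1 ✓
  p1=0, p2=0, p3=0, p4=1, p5=1: formula gives 1, g = 1 ✓
  …
  p1=1, p2=0, p3=0, p4=1, p5=0: formula gives 1, but g = 0 ✗
A single disagreement suffices: at (1,0,0,1,0) they differ, so the formula does not compute g.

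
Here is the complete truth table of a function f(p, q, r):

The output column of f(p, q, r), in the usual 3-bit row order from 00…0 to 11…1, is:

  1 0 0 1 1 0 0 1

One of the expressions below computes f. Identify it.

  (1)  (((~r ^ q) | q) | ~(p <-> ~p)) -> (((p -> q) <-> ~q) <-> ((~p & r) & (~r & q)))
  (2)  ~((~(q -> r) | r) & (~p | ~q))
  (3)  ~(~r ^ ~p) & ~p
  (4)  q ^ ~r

(1) disagrees with f on (0,0,0) (formula → 0, table → 1); rule it out.
(2) disagrees with f on (0,1,1) (formula → 0, table → 1); rule it out.
(3) disagrees with f on (0,1,0) (formula → 1, table → 0); rule it out.
That leaves (4). Evaluating it on every row reproduces the table of f exactly.

4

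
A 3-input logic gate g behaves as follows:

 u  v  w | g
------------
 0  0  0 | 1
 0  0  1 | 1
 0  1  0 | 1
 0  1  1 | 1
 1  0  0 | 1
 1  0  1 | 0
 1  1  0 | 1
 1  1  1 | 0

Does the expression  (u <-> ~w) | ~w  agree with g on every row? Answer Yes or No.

Test each input against both g and the formula:
  u=0, v=0, w=0: formula gives 1, g = 1 ✓
  u=0, v=0, w=1: formula gives 1, g = 1 ✓
  u=0, v=1, w=0: formula gives 1, g = 1 ✓
  u=0, v=1, w=1: formula gives 1, g = 1 ✓
  u=1, v=0, w=0: formula gives 1, g = 1 ✓
  …and likewise for the remaining 3 rows.
No disagreement on any input; they are logically equivalent.

Yes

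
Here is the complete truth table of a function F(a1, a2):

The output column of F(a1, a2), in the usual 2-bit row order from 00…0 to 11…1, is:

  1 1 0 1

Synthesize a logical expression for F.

This is a1 → a2 (false only at 1,0).

F(a1, a2) = a1 IMPLIES a2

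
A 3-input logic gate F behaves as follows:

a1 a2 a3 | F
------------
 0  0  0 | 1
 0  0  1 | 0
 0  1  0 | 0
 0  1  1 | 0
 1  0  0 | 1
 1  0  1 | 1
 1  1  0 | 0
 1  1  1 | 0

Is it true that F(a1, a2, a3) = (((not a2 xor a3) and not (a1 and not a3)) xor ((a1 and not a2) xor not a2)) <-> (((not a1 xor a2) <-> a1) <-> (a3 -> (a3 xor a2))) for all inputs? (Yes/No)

Evaluate (((not a2 xor a3) and not (a1 and not a3)) xor ((a1 and not a2) xor not a2)) <-> (((not a1 xor a2) <-> a1) <-> (a3 -> (a3 xor a2))) on each row and compare to F:
  a1=0, a2=0, a3=0: formula gives 1, F = 1 ✓
  a1=0, a2=0, a3=1: formula gives 0, F = 0 ✓
  a1=0, a2=1, a3=0: formula gives 0, F = 0 ✓
  a1=0, a2=1, a3=1: formula gives 0, F = 0 ✓
  a1=1, a2=0, a3=0: formula gives 1, F = 1 ✓
  … (the remaining 3 rows also agree.)
All 8 rows match — the expression computes F exactly.

Yes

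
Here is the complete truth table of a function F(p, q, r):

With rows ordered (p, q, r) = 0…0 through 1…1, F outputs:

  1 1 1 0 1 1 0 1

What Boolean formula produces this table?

F(p, q, r) = (((p' · q) · r) + ((p · q) · r'))'

There are just 2 zero rows: (0,1,1), (1,1,0). Their minterms are ¬p·q·r, p·q·¬r; the OR of those covers precisely the 0-outputs, and negating it yields F.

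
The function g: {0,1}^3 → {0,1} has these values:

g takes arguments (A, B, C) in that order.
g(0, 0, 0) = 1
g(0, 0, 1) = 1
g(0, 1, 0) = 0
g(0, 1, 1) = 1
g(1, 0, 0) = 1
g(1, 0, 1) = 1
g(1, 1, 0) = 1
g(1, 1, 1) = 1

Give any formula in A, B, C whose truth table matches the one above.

g is 0 on exactly one input, (0,1,0), whose minterm is ¬A·B·¬C. So g is the negation of that single conjunction.

g(A, B, C) = ((A' · B) · C')'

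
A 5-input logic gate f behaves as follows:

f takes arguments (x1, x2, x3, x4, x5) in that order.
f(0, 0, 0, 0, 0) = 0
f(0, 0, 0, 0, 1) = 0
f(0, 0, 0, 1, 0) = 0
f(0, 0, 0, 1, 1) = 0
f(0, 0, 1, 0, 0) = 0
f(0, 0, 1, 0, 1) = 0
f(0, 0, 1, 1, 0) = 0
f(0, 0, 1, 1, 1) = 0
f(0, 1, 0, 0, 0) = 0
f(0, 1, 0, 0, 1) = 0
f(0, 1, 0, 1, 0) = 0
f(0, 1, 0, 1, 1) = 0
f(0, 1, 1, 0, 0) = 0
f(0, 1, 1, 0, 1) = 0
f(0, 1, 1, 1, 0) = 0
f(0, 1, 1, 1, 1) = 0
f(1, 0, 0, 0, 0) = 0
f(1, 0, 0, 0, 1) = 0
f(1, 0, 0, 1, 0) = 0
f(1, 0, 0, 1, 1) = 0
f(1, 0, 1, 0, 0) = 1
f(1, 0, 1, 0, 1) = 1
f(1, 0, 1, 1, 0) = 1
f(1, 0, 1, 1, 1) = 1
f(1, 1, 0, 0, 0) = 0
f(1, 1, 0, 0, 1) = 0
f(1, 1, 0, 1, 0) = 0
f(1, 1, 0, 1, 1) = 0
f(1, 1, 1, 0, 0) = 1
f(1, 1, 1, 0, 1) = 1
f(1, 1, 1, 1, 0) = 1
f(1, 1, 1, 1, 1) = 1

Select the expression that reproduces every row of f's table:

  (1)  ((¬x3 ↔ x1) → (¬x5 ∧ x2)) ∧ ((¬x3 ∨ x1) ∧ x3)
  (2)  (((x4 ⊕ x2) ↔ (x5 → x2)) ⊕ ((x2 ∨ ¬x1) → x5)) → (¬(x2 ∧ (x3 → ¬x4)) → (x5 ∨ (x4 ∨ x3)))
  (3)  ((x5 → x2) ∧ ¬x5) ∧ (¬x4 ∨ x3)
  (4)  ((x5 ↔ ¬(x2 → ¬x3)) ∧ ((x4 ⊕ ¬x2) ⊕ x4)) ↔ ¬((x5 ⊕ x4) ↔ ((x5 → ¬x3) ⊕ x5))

1

(2) fails at (0,0,0,0,0): the formula yields 1, f is 0.
(3) fails at (0,0,0,0,0): the formula yields 1, f is 0.
(4) fails at (0,0,0,0,0): the formula yields 1, f is 0.
Only (1) survives; checking it on all 32 rows confirms it matches f.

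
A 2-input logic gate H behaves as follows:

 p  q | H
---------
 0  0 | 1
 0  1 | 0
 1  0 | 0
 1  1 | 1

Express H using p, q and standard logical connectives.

The output is 1 exactly when an even number of inputs are 1 — the complement of 2-way XOR.

H(p, q) = ¬(p ⊕ q)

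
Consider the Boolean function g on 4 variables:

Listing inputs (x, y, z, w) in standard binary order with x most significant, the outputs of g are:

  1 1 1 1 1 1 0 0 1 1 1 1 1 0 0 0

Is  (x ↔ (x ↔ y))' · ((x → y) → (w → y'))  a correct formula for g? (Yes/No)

No

Evaluate (x ↔ (x ↔ y))' · ((x → y) → (w → y')) on each row and compare to g:
  x=0, y=0, z=0, w=0: formula gives 1, g = 1 ✓
  x=0, y=0, z=0, w=1: formula gives 1, g = 1 ✓
  x=0, y=0, z=1, w=0: formula gives 1, g = 1 ✓
  x=0, y=0, z=1, w=1: formula gives 1, g = 1 ✓
  x=0, y=1, z=0, w=0: formula gives 0, but g = 1 ✗
A single disagreement suffices: at (0,1,0,0) they differ, so the formula does not compute g.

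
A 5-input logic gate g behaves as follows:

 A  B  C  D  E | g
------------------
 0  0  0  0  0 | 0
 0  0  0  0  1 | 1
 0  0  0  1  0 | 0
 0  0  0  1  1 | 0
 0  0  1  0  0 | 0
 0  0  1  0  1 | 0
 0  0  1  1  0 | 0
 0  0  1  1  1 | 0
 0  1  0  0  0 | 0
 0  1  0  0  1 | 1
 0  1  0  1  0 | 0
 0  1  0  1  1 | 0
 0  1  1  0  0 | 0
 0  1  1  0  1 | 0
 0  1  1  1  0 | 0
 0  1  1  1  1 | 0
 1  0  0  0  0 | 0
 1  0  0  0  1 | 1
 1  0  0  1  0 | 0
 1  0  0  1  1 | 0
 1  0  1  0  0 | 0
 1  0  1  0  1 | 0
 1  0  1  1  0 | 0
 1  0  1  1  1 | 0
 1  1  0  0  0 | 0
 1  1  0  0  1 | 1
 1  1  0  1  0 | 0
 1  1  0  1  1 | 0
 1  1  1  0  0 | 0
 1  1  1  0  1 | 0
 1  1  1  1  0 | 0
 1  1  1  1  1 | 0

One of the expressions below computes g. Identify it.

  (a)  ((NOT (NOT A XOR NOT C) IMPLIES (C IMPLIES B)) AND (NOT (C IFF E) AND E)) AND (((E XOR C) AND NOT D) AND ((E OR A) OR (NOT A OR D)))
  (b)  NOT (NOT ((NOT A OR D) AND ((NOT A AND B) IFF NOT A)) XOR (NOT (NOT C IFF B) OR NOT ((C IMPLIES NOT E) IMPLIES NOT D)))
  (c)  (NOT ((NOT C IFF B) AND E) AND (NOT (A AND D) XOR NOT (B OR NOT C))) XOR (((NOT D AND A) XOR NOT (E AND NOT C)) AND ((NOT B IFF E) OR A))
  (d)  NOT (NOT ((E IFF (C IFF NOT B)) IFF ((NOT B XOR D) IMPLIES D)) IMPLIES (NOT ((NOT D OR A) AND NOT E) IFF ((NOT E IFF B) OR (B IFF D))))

(b) disagrees with g on (0,0,0,0,0) (formula → 1, table → 0); rule it out.
(c) disagrees with g on (0,0,0,0,0) (formula → 1, table → 0); rule it out.
(d) disagrees with g on (0,0,0,0,0) (formula → 1, table → 0); rule it out.
(a) is the remaining candidate, and it agrees with g on all 32 inputs.

a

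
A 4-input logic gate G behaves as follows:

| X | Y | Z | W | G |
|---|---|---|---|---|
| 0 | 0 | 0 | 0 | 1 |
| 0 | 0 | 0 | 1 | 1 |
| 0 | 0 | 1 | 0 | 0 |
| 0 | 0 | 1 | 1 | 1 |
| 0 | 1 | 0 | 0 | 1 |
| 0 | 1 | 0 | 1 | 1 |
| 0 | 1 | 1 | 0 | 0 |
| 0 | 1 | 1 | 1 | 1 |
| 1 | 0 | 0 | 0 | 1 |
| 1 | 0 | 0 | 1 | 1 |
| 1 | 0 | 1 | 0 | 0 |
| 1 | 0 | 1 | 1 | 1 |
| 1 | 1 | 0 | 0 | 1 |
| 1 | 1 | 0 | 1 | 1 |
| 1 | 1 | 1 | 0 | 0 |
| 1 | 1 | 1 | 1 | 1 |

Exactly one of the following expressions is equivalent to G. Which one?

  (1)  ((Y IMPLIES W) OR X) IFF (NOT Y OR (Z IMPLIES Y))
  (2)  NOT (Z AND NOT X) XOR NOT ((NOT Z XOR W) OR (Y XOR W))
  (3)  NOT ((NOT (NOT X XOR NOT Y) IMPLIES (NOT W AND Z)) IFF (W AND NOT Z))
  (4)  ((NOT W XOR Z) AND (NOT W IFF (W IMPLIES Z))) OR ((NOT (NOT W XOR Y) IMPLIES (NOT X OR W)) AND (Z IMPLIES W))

4

(1) fails at (0,0,1,0): the formula yields 1, G is 0.
(2) fails at (0,0,1,0): the formula yields 1, G is 0.
(3) fails at (0,0,0,0): the formula yields 0, G is 1.
(4) is the remaining candidate, and it agrees with G on all 16 inputs.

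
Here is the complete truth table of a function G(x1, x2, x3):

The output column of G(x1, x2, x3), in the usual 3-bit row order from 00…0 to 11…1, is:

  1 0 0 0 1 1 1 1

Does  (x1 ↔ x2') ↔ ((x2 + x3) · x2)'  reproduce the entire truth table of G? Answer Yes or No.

No

Check the formula against G row by row:
  x1=0, x2=0, x3=0: formula gives 0, but G = 1 ✗
Since they disagree at (0,0,0), the expression is not a correct formula for G.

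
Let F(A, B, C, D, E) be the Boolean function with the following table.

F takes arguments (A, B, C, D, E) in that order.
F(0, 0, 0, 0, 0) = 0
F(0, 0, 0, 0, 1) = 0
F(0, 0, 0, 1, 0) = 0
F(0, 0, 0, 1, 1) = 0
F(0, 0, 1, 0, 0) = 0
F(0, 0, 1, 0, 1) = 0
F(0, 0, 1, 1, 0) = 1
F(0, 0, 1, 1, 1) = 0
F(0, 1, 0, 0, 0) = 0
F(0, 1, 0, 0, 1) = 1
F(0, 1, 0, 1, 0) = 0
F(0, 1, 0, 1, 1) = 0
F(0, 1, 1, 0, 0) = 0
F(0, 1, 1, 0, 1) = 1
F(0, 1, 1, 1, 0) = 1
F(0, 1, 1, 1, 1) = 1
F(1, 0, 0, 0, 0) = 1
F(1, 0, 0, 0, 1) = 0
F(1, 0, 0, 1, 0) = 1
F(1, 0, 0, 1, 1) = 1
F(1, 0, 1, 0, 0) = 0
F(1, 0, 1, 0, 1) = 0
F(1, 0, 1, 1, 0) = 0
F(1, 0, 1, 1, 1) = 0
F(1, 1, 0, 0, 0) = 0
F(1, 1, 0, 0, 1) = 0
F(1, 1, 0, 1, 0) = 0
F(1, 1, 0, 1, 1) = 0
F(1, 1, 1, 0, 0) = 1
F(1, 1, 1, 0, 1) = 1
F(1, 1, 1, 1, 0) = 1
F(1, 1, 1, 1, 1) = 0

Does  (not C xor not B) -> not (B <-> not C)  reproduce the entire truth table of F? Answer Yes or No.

No

Test each input against both F and the formula:
  A=0, B=0, C=0, D=0, E=0: formula gives 1, but F = 0 ✗
Row (0,0,0,0,0) is a counterexample, so the formula is not equivalent to F.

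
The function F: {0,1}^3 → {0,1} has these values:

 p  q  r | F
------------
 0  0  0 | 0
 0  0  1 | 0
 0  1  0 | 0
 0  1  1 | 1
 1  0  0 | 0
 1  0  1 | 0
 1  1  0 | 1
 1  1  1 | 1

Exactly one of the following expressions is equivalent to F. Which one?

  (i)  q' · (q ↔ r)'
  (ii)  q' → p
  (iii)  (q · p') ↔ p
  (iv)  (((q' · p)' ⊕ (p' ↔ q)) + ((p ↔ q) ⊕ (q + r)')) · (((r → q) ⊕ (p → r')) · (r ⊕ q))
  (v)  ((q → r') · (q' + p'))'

(i) disagrees with F on (0,0,1) (formula → 1, table → 0); rule it out.
(ii) disagrees with F on (0,1,0) (formula → 1, table → 0); rule it out.
(iii) disagrees with F on (0,0,0) (formula → 1, table → 0); rule it out.
(iv) disagrees with F on (0,0,1) (formula → 1, table → 0); rule it out.
That leaves (v). Evaluating it on every row reproduces the table of F exactly.

v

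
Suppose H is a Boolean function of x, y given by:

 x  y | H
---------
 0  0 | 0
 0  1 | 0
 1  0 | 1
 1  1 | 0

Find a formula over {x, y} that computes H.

1 only at (1,0): x AND NOT y.

H(x, y) = x & ~y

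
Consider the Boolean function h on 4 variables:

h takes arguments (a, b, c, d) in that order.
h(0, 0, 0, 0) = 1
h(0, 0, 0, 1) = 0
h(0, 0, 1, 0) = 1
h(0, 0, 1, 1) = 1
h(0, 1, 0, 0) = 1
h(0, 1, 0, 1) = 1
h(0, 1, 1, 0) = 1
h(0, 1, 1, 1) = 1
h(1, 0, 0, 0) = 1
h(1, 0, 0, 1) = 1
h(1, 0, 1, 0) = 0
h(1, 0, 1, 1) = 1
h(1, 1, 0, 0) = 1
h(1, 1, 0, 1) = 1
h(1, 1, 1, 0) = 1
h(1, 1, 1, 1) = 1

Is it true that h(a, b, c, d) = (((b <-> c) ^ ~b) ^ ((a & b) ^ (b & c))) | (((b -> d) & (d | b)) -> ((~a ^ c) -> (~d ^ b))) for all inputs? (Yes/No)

No

Test each input against both h and the formula:
  a=0, b=0, c=0, d=0: formula gives 1, h = 1 ✓
  a=0, b=0, c=0, d=1: formula gives 0, h = 0 ✓
  a=0, b=0, c=1, d=0: formula gives 1, h = 1 ✓
  a=0, b=0, c=1, d=1: formula gives 1, h = 1 ✓
  …
  a=1, b=0, c=1, d=0: formula gives 1, but h = 0 ✗
Since they disagree at (1,0,1,0), the expression is not a correct formula for h.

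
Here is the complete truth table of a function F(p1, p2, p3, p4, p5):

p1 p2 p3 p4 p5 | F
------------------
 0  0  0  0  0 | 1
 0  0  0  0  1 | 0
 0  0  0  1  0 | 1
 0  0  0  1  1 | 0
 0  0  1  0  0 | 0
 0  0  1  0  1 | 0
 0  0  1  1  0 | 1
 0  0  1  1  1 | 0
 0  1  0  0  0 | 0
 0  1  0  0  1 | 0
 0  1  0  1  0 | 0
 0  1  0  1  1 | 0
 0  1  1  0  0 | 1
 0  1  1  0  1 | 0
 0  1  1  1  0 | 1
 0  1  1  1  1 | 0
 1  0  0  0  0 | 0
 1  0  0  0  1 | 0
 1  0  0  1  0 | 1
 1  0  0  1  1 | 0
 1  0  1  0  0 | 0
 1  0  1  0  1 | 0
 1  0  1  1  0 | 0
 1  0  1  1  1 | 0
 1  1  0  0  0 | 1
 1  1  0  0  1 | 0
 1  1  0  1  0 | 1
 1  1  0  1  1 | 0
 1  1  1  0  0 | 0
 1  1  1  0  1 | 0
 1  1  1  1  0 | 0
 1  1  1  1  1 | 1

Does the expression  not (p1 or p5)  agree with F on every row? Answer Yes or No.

Test each input against both F and the formula:
  p1=0, p2=0, p3=0, p4=0, p5=0: formula gives 1, F = 1 ✓
  p1=0, p2=0, p3=0, p4=0, p5=1: formula gives 0, F = 0 ✓
  p1=0, p2=0, p3=0, p4=1, p5=0: formula gives 1, F = 1 ✓
  p1=0, p2=0, p3=0, p4=1, p5=1: formula gives 0, F = 0 ✓
  p1=0, p2=0, p3=1, p4=0, p5=0: formula gives 1, but F = 0 ✗
A single disagreement suffices: at (0,0,1,0,0) they differ, so the formula does not compute F.

No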